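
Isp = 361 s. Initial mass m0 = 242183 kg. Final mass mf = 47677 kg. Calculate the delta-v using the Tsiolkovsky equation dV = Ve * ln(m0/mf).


Ve = 361 * 9.81 = 3541.41 m/s
dV = 3541.41 * ln(242183/47677) = 5756 m/s

5756 m/s


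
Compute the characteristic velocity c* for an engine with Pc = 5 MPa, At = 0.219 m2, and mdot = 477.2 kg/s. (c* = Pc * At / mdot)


c* = 5e6 * 0.219 / 477.2 = 2295 m/s

2295 m/s


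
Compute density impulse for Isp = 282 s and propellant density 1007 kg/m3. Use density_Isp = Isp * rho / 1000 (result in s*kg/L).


rho*Isp = 282 * 1007 / 1000 = 284 s*kg/L

284 s*kg/L


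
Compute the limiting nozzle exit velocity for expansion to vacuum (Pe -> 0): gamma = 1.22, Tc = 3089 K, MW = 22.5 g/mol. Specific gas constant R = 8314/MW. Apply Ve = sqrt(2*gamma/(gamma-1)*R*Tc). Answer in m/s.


R = 8314 / 22.5 = 369.51 J/(kg.K)
Ve = sqrt(2 * 1.22 / (1.22 - 1) * 369.51 * 3089) = 3558 m/s

3558 m/s


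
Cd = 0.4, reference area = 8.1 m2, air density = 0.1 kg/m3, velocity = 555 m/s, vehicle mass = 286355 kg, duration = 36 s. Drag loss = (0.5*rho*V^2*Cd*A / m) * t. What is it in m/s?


D = 0.5 * 0.1 * 555^2 * 0.4 * 8.1 = 49900.05 N
a = 49900.05 / 286355 = 0.1743 m/s2
dV = 0.1743 * 36 = 6.3 m/s

6.3 m/s


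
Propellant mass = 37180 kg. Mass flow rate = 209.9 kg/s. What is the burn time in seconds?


tb = 37180 / 209.9 = 177.1 s

177.1 s


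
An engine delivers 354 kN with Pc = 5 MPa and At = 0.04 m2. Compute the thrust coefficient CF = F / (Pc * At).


CF = 354000 / (5e6 * 0.04) = 1.77

1.77


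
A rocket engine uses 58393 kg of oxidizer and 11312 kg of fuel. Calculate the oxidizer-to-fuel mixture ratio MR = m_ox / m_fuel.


MR = 58393 / 11312 = 5.16

5.16


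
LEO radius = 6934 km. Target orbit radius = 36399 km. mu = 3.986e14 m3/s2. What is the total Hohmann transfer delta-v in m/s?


V1 = sqrt(mu/r1) = 7581.88 m/s
dV1 = V1*(sqrt(2*r2/(r1+r2)) - 1) = 2245.26 m/s
V2 = sqrt(mu/r2) = 3309.21 m/s
dV2 = V2*(1 - sqrt(2*r1/(r1+r2))) = 1437.14 m/s
Total dV = 3682 m/s

3682 m/s


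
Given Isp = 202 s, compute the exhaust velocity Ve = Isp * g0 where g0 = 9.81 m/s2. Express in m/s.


Ve = Isp * g0 = 202 * 9.81 = 1981.6 m/s

1981.6 m/s


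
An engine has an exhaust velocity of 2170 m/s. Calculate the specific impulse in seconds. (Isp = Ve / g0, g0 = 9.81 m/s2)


Isp = Ve / g0 = 2170 / 9.81 = 221.2 s

221.2 s


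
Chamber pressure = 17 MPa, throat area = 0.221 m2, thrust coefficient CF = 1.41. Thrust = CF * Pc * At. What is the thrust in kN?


F = 1.41 * 17e6 * 0.221 = 5.2974e+06 N = 5297.4 kN

5297.4 kN


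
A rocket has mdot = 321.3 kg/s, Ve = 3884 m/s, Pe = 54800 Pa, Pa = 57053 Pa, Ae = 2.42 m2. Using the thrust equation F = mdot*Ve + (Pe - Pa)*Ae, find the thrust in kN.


F = 321.3 * 3884 + (54800 - 57053) * 2.42 = 1.2425e+06 N = 1242.5 kN

1242.5 kN


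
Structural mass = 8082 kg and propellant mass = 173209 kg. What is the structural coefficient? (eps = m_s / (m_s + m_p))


eps = 8082 / (8082 + 173209) = 0.0446

0.0446


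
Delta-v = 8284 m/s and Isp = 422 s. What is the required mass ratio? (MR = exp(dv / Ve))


Ve = 422 * 9.81 = 4139.82 m/s
MR = exp(8284 / 4139.82) = 7.397

7.397


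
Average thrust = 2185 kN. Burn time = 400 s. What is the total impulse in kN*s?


It = 2185 * 400 = 874000 kN*s

874000 kN*s


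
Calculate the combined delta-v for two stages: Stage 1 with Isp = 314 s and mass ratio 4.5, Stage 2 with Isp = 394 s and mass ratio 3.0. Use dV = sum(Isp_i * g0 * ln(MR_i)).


dV1 = 314 * 9.81 * ln(4.5) = 4633.1 m/s
dV2 = 394 * 9.81 * ln(3.0) = 4246.3 m/s
Total dV = 4633.1 + 4246.3 = 8879.4 m/s ~ 8879 m/s

8879 m/s


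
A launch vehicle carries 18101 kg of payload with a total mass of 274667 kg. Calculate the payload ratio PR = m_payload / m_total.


PR = 18101 / 274667 = 0.0659

0.0659


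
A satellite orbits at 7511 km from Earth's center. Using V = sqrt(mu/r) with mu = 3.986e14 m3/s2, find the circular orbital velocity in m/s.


V = sqrt(3.986e14 / 7511000) = 7285 m/s

7285 m/s


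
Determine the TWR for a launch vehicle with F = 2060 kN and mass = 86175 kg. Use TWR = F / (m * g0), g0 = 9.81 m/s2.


TWR = 2060000 / (86175 * 9.81) = 2.44

2.44


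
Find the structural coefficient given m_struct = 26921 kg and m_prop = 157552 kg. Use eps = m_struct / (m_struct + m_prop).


eps = 26921 / (26921 + 157552) = 0.1459

0.1459


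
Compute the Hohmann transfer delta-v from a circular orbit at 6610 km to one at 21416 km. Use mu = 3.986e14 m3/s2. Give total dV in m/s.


V1 = sqrt(mu/r1) = 7765.47 m/s
dV1 = V1*(sqrt(2*r2/(r1+r2)) - 1) = 1834.53 m/s
V2 = sqrt(mu/r2) = 4314.19 m/s
dV2 = V2*(1 - sqrt(2*r1/(r1+r2))) = 1351.17 m/s
Total dV = 3186 m/s

3186 m/s


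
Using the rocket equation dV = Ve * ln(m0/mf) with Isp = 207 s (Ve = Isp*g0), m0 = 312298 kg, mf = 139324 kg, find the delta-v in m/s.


Ve = 207 * 9.81 = 2030.67 m/s
dV = 2030.67 * ln(312298/139324) = 1639 m/s

1639 m/s


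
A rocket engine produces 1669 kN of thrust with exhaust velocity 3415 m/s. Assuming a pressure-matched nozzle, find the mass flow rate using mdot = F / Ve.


mdot = F / Ve = 1669000 / 3415 = 488.7 kg/s

488.7 kg/s


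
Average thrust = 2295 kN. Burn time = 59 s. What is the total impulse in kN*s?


It = 2295 * 59 = 135405 kN*s

135405 kN*s


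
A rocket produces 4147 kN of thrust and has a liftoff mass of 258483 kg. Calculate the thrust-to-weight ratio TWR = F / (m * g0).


TWR = 4147000 / (258483 * 9.81) = 1.64

1.64


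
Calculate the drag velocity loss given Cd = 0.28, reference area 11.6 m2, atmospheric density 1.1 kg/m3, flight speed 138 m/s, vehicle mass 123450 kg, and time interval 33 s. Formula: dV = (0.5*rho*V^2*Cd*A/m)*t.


D = 0.5 * 1.1 * 138^2 * 0.28 * 11.6 = 34020.2 N
a = 34020.2 / 123450 = 0.2756 m/s2
dV = 0.2756 * 33 = 9.1 m/s

9.1 m/s


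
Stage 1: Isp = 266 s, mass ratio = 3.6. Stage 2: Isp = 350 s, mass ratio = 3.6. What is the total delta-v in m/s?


dV1 = 266 * 9.81 * ln(3.6) = 3342.5 m/s
dV2 = 350 * 9.81 * ln(3.6) = 4398.1 m/s
Total dV = 3342.5 + 4398.1 = 7740.6 m/s ~ 7741 m/s

7741 m/s


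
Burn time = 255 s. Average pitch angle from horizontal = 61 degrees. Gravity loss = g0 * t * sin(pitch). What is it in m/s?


GL = 9.81 * 255 * sin(61 deg) = 2188 m/s

2188 m/s


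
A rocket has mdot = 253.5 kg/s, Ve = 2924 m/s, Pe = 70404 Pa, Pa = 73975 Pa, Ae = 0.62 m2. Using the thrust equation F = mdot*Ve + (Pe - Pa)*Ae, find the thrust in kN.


F = 253.5 * 2924 + (70404 - 73975) * 0.62 = 739020.0 N = 739.0 kN

739.0 kN


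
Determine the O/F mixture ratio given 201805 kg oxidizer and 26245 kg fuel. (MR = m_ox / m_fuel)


MR = 201805 / 26245 = 7.69

7.69


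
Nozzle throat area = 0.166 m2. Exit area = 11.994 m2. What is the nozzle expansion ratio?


AR = 11.994 / 0.166 = 72.3

72.3


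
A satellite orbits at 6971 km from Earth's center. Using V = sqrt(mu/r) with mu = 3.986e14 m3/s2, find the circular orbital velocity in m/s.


V = sqrt(3.986e14 / 6971000) = 7562 m/s

7562 m/s


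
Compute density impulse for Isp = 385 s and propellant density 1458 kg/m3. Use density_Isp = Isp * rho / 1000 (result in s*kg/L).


rho*Isp = 385 * 1458 / 1000 = 561 s*kg/L

561 s*kg/L


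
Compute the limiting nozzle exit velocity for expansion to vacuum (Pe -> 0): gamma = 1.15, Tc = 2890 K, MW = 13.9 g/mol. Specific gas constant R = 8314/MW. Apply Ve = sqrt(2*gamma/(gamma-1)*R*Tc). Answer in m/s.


R = 8314 / 13.9 = 598.13 J/(kg.K)
Ve = sqrt(2 * 1.15 / (1.15 - 1) * 598.13 * 2890) = 5148 m/s

5148 m/s


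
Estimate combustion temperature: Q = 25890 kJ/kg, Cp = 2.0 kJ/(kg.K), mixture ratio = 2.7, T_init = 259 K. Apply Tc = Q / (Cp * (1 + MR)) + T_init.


Tc = 25890 / (2.0 * (1 + 2.7)) + 259 = 3758 K

3758 K


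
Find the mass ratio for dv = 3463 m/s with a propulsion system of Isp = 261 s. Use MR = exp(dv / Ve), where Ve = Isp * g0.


Ve = 261 * 9.81 = 2560.41 m/s
MR = exp(3463 / 2560.41) = 3.867

3.867


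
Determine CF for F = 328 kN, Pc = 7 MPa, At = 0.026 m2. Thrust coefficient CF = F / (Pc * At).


CF = 328000 / (7e6 * 0.026) = 1.8

1.8


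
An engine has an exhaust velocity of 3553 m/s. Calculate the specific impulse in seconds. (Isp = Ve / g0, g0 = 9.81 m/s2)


Isp = Ve / g0 = 3553 / 9.81 = 362.2 s

362.2 s


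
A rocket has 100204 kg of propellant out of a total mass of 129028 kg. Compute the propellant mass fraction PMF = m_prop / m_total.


PMF = 100204 / 129028 = 0.777

0.777


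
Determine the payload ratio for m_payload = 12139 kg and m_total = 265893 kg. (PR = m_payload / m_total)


PR = 12139 / 265893 = 0.0457

0.0457


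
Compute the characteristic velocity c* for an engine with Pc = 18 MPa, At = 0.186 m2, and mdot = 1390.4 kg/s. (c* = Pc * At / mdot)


c* = 18e6 * 0.186 / 1390.4 = 2408 m/s

2408 m/s


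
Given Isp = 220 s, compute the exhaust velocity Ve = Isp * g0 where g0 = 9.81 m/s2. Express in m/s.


Ve = Isp * g0 = 220 * 9.81 = 2158.2 m/s

2158.2 m/s


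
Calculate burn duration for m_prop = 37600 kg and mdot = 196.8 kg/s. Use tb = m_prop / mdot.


tb = 37600 / 196.8 = 191.1 s

191.1 s


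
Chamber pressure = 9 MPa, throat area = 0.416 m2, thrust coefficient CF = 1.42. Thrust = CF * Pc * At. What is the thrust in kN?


F = 1.42 * 9e6 * 0.416 = 5.3165e+06 N = 5316.5 kN

5316.5 kN


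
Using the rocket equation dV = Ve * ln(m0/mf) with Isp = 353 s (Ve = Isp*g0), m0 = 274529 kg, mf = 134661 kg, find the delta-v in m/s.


Ve = 353 * 9.81 = 3462.93 m/s
dV = 3462.93 * ln(274529/134661) = 2467 m/s

2467 m/s


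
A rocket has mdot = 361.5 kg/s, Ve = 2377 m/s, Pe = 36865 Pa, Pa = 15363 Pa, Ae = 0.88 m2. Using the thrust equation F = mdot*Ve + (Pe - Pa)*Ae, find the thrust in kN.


F = 361.5 * 2377 + (36865 - 15363) * 0.88 = 878207.0 N = 878.2 kN

878.2 kN


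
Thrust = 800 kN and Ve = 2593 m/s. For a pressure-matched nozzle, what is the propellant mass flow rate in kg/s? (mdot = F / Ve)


mdot = F / Ve = 800000 / 2593 = 308.5 kg/s

308.5 kg/s


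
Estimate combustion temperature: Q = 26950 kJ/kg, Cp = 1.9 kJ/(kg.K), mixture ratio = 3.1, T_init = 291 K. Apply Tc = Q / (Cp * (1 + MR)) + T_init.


Tc = 26950 / (1.9 * (1 + 3.1)) + 291 = 3751 K

3751 K


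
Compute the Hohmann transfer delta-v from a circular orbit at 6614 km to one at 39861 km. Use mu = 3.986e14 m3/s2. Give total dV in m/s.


V1 = sqrt(mu/r1) = 7763.12 m/s
dV1 = V1*(sqrt(2*r2/(r1+r2)) - 1) = 2404.42 m/s
V2 = sqrt(mu/r2) = 3162.24 m/s
dV2 = V2*(1 - sqrt(2*r1/(r1+r2))) = 1475.17 m/s
Total dV = 3880 m/s

3880 m/s


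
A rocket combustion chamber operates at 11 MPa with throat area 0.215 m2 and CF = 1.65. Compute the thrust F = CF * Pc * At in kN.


F = 1.65 * 11e6 * 0.215 = 3.9022e+06 N = 3902.2 kN

3902.2 kN


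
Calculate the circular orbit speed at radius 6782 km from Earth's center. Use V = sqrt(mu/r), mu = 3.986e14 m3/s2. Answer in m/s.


V = sqrt(3.986e14 / 6782000) = 7666 m/s

7666 m/s


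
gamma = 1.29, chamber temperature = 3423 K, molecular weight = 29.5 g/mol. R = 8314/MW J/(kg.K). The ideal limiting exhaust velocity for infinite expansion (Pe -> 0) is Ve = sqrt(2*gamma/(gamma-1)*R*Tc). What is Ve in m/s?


R = 8314 / 29.5 = 281.83 J/(kg.K)
Ve = sqrt(2 * 1.29 / (1.29 - 1) * 281.83 * 3423) = 2930 m/s

2930 m/s


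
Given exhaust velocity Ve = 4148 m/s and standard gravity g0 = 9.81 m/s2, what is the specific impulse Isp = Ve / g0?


Isp = Ve / g0 = 4148 / 9.81 = 422.8 s

422.8 s


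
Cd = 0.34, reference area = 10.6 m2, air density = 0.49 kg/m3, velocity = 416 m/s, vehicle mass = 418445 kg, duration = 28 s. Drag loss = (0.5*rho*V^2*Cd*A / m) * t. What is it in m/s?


D = 0.5 * 0.49 * 416^2 * 0.34 * 10.6 = 152804.99 N
a = 152804.99 / 418445 = 0.3652 m/s2
dV = 0.3652 * 28 = 10.2 m/s

10.2 m/s


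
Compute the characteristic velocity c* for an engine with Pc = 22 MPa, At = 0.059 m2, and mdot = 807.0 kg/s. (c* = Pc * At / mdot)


c* = 22e6 * 0.059 / 807.0 = 1608 m/s

1608 m/s


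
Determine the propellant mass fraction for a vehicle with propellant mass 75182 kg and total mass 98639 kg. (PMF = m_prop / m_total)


PMF = 75182 / 98639 = 0.762

0.762


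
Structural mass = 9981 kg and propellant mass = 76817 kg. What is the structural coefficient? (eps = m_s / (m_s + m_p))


eps = 9981 / (9981 + 76817) = 0.115

0.115


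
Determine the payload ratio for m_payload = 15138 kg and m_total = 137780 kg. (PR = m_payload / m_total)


PR = 15138 / 137780 = 0.1099

0.1099


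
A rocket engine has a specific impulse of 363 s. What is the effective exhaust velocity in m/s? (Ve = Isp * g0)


Ve = Isp * g0 = 363 * 9.81 = 3561.0 m/s

3561.0 m/s


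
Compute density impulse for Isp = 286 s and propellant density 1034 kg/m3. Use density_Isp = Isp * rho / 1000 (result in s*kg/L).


rho*Isp = 286 * 1034 / 1000 = 296 s*kg/L

296 s*kg/L


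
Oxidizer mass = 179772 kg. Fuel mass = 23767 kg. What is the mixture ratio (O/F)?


MR = 179772 / 23767 = 7.56

7.56


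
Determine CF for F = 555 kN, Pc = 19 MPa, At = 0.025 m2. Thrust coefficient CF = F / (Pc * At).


CF = 555000 / (19e6 * 0.025) = 1.17

1.17


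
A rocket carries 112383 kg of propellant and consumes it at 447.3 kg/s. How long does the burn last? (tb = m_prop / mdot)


tb = 112383 / 447.3 = 251.2 s

251.2 s


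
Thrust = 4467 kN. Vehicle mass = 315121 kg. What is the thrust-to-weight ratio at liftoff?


TWR = 4467000 / (315121 * 9.81) = 1.45

1.45


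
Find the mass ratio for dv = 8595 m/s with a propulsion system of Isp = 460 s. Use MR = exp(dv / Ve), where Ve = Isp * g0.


Ve = 460 * 9.81 = 4512.6 m/s
MR = exp(8595 / 4512.6) = 6.717

6.717


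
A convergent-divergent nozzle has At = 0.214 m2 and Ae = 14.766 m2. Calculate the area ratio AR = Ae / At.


AR = 14.766 / 0.214 = 69.0

69.0


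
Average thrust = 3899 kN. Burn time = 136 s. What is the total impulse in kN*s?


It = 3899 * 136 = 530264 kN*s

530264 kN*s


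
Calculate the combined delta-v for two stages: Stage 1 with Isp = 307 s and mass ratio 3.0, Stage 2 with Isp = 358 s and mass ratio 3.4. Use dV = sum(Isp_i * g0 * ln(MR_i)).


dV1 = 307 * 9.81 * ln(3.0) = 3308.7 m/s
dV2 = 358 * 9.81 * ln(3.4) = 4297.9 m/s
Total dV = 3308.7 + 4297.9 = 7606.6 m/s ~ 7607 m/s

7607 m/s


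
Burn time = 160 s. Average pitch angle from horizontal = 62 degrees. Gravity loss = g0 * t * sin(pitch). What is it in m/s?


GL = 9.81 * 160 * sin(62 deg) = 1386 m/s

1386 m/s


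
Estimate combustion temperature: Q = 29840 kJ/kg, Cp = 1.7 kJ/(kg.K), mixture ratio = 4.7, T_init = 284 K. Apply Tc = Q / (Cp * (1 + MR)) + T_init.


Tc = 29840 / (1.7 * (1 + 4.7)) + 284 = 3363 K

3363 K


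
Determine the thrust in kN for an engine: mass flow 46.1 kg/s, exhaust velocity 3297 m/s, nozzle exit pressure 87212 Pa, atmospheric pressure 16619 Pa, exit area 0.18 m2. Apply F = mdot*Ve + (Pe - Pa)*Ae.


F = 46.1 * 3297 + (87212 - 16619) * 0.18 = 164698.0 N = 164.7 kN

164.7 kN


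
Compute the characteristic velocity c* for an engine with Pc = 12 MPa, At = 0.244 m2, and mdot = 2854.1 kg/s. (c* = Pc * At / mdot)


c* = 12e6 * 0.244 / 2854.1 = 1026 m/s

1026 m/s


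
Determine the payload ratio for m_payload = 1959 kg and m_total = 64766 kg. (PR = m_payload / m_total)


PR = 1959 / 64766 = 0.0302

0.0302


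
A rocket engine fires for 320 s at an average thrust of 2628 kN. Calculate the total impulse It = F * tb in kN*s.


It = 2628 * 320 = 840960 kN*s

840960 kN*s


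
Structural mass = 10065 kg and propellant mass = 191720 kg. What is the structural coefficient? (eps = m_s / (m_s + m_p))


eps = 10065 / (10065 + 191720) = 0.0499

0.0499


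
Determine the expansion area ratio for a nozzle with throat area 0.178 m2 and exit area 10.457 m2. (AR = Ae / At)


AR = 10.457 / 0.178 = 58.7

58.7


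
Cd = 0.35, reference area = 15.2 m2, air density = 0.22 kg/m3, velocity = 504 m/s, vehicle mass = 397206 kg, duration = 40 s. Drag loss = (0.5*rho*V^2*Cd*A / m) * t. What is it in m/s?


D = 0.5 * 0.22 * 504^2 * 0.35 * 15.2 = 148650.16 N
a = 148650.16 / 397206 = 0.3742 m/s2
dV = 0.3742 * 40 = 15.0 m/s

15.0 m/s


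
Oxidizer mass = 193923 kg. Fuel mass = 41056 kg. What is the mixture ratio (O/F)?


MR = 193923 / 41056 = 4.72

4.72


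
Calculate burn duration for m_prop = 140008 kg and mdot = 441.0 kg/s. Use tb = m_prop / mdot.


tb = 140008 / 441.0 = 317.5 s

317.5 s


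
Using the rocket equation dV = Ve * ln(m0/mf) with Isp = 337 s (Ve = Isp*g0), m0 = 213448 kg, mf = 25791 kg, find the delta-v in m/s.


Ve = 337 * 9.81 = 3305.97 m/s
dV = 3305.97 * ln(213448/25791) = 6987 m/s

6987 m/s


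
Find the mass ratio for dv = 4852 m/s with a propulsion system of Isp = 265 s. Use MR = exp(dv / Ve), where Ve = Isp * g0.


Ve = 265 * 9.81 = 2599.65 m/s
MR = exp(4852 / 2599.65) = 6.465

6.465


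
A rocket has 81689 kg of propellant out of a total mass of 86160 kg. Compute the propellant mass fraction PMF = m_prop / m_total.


PMF = 81689 / 86160 = 0.948

0.948


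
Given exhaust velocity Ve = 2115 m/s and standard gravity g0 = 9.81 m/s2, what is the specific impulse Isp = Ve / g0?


Isp = Ve / g0 = 2115 / 9.81 = 215.6 s

215.6 s


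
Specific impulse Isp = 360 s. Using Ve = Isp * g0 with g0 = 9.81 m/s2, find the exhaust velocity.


Ve = Isp * g0 = 360 * 9.81 = 3531.6 m/s

3531.6 m/s


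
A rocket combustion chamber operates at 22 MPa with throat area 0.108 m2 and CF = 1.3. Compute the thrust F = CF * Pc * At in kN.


F = 1.3 * 22e6 * 0.108 = 3.0888e+06 N = 3088.8 kN

3088.8 kN


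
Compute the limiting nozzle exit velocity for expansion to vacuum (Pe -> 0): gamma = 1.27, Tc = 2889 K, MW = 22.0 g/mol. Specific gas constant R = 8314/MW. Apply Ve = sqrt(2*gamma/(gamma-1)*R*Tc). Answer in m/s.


R = 8314 / 22.0 = 377.91 J/(kg.K)
Ve = sqrt(2 * 1.27 / (1.27 - 1) * 377.91 * 2889) = 3205 m/s

3205 m/s


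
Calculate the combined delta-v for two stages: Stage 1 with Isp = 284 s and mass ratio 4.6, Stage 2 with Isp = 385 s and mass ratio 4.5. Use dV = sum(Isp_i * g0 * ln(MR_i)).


dV1 = 284 * 9.81 * ln(4.6) = 4251.7 m/s
dV2 = 385 * 9.81 * ln(4.5) = 5680.7 m/s
Total dV = 4251.7 + 5680.7 = 9932.4 m/s ~ 9932 m/s

9932 m/s


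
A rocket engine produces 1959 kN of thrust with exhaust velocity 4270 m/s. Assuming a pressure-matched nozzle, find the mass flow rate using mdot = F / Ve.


mdot = F / Ve = 1959000 / 4270 = 458.8 kg/s

458.8 kg/s


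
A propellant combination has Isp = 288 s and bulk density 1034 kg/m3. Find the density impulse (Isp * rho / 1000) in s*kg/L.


rho*Isp = 288 * 1034 / 1000 = 298 s*kg/L

298 s*kg/L


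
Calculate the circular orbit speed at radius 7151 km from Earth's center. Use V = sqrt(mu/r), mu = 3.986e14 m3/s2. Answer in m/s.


V = sqrt(3.986e14 / 7151000) = 7466 m/s

7466 m/s


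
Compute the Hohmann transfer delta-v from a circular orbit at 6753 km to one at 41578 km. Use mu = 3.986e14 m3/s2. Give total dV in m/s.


V1 = sqrt(mu/r1) = 7682.81 m/s
dV1 = V1*(sqrt(2*r2/(r1+r2)) - 1) = 2394.72 m/s
V2 = sqrt(mu/r2) = 3096.26 m/s
dV2 = V2*(1 - sqrt(2*r1/(r1+r2))) = 1459.49 m/s
Total dV = 3854 m/s

3854 m/s


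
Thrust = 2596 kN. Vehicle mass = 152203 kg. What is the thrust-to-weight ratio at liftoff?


TWR = 2596000 / (152203 * 9.81) = 1.74

1.74


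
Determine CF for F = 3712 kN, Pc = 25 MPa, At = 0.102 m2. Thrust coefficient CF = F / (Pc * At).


CF = 3712000 / (25e6 * 0.102) = 1.46

1.46


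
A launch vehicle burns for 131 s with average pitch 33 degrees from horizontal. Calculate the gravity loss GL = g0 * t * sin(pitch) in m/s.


GL = 9.81 * 131 * sin(33 deg) = 700 m/s

700 m/s


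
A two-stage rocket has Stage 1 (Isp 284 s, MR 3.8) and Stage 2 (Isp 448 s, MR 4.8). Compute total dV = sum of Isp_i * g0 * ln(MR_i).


dV1 = 284 * 9.81 * ln(3.8) = 3719.4 m/s
dV2 = 448 * 9.81 * ln(4.8) = 6893.9 m/s
Total dV = 3719.4 + 6893.9 = 10613.3 m/s ~ 10613 m/s

10613 m/s


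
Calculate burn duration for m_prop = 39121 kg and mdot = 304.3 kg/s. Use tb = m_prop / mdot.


tb = 39121 / 304.3 = 128.6 s

128.6 s


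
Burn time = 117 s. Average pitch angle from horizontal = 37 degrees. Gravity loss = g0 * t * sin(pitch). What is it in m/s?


GL = 9.81 * 117 * sin(37 deg) = 691 m/s

691 m/s


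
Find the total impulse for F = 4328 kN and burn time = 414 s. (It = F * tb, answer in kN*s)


It = 4328 * 414 = 1791792 kN*s

1791792 kN*s


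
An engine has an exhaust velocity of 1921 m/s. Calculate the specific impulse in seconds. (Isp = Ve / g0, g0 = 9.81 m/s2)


Isp = Ve / g0 = 1921 / 9.81 = 195.8 s

195.8 s


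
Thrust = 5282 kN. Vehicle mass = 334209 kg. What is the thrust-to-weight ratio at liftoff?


TWR = 5282000 / (334209 * 9.81) = 1.61

1.61


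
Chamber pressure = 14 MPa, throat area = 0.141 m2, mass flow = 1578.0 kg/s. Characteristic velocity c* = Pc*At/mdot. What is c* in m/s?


c* = 14e6 * 0.141 / 1578.0 = 1251 m/s

1251 m/s


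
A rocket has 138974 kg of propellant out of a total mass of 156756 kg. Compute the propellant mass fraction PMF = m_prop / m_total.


PMF = 138974 / 156756 = 0.887

0.887


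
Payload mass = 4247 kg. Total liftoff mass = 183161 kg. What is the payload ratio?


PR = 4247 / 183161 = 0.0232

0.0232


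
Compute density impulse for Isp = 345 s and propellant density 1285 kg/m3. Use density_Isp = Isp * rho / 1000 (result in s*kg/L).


rho*Isp = 345 * 1285 / 1000 = 443 s*kg/L

443 s*kg/L


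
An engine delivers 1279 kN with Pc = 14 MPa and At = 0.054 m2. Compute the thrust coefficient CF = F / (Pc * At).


CF = 1279000 / (14e6 * 0.054) = 1.69

1.69


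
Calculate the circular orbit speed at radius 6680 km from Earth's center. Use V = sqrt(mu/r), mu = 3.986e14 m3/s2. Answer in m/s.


V = sqrt(3.986e14 / 6680000) = 7725 m/s

7725 m/s


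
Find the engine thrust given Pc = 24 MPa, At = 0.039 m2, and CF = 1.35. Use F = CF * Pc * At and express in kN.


F = 1.35 * 24e6 * 0.039 = 1.2636e+06 N = 1263.6 kN

1263.6 kN


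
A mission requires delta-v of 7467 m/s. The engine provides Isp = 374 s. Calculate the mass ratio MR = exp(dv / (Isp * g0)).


Ve = 374 * 9.81 = 3668.94 m/s
MR = exp(7467 / 3668.94) = 7.654

7.654


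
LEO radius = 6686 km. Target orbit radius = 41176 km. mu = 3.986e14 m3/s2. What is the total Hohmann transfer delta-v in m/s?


V1 = sqrt(mu/r1) = 7721.21 m/s
dV1 = V1*(sqrt(2*r2/(r1+r2)) - 1) = 2406.87 m/s
V2 = sqrt(mu/r2) = 3111.33 m/s
dV2 = V2*(1 - sqrt(2*r1/(r1+r2))) = 1466.78 m/s
Total dV = 3874 m/s

3874 m/s


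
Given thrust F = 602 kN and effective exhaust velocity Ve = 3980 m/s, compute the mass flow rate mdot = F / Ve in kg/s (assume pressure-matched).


mdot = F / Ve = 602000 / 3980 = 151.3 kg/s

151.3 kg/s


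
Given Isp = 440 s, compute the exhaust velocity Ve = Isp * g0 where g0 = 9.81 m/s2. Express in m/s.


Ve = Isp * g0 = 440 * 9.81 = 4316.4 m/s

4316.4 m/s


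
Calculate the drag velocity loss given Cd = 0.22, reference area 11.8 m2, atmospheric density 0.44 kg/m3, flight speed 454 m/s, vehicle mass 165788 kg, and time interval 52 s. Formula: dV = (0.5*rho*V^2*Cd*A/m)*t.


D = 0.5 * 0.44 * 454^2 * 0.22 * 11.8 = 117716.97 N
a = 117716.97 / 165788 = 0.71 m/s2
dV = 0.71 * 52 = 36.9 m/s

36.9 m/s


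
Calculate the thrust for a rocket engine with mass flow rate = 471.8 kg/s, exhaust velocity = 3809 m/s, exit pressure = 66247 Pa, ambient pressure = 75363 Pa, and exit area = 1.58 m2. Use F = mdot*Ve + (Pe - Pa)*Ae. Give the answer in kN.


F = 471.8 * 3809 + (66247 - 75363) * 1.58 = 1.7827e+06 N = 1782.7 kN

1782.7 kN


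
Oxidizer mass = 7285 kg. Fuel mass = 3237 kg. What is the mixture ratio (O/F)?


MR = 7285 / 3237 = 2.25

2.25


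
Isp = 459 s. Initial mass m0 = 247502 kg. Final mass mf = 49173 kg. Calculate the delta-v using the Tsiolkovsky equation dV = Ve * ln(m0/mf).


Ve = 459 * 9.81 = 4502.79 m/s
dV = 4502.79 * ln(247502/49173) = 7277 m/s

7277 m/s


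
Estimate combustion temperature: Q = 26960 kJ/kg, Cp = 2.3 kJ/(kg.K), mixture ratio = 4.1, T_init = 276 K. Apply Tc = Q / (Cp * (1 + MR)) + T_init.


Tc = 26960 / (2.3 * (1 + 4.1)) + 276 = 2574 K

2574 K


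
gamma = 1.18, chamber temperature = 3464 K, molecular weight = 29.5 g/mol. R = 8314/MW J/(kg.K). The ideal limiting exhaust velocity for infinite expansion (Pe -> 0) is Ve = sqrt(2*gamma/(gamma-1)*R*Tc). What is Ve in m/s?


R = 8314 / 29.5 = 281.83 J/(kg.K)
Ve = sqrt(2 * 1.18 / (1.18 - 1) * 281.83 * 3464) = 3578 m/s

3578 m/s


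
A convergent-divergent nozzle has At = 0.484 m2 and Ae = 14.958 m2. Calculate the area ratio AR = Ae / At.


AR = 14.958 / 0.484 = 30.9

30.9


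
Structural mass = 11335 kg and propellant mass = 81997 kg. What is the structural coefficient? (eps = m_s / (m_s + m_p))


eps = 11335 / (11335 + 81997) = 0.1214

0.1214


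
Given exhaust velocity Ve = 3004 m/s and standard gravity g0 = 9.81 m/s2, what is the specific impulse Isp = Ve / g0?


Isp = Ve / g0 = 3004 / 9.81 = 306.2 s

306.2 s


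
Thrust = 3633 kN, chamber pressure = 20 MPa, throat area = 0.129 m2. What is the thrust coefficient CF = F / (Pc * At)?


CF = 3633000 / (20e6 * 0.129) = 1.41

1.41


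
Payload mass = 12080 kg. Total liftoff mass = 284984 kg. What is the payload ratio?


PR = 12080 / 284984 = 0.0424

0.0424


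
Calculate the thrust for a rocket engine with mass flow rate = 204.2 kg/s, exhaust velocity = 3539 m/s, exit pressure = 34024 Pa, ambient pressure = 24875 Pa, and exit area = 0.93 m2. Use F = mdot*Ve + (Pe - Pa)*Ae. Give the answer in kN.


F = 204.2 * 3539 + (34024 - 24875) * 0.93 = 731172.0 N = 731.2 kN

731.2 kN


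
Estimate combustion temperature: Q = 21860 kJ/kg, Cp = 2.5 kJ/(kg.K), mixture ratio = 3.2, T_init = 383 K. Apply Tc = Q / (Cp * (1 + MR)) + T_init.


Tc = 21860 / (2.5 * (1 + 3.2)) + 383 = 2465 K

2465 K


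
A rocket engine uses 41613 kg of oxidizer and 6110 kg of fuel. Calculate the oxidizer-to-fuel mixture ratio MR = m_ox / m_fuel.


MR = 41613 / 6110 = 6.81

6.81


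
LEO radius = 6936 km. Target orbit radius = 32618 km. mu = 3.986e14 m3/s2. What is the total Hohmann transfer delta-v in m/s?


V1 = sqrt(mu/r1) = 7580.78 m/s
dV1 = V1*(sqrt(2*r2/(r1+r2)) - 1) = 2154.81 m/s
V2 = sqrt(mu/r2) = 3495.75 m/s
dV2 = V2*(1 - sqrt(2*r1/(r1+r2))) = 1425.54 m/s
Total dV = 3580 m/s

3580 m/s


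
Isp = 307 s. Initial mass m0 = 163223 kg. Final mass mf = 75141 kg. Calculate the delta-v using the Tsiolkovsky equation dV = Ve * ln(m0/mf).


Ve = 307 * 9.81 = 3011.67 m/s
dV = 3011.67 * ln(163223/75141) = 2336 m/s

2336 m/s


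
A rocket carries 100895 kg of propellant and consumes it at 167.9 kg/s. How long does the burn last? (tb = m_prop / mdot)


tb = 100895 / 167.9 = 600.9 s

600.9 s


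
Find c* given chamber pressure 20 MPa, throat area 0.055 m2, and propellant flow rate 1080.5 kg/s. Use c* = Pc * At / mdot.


c* = 20e6 * 0.055 / 1080.5 = 1018 m/s

1018 m/s


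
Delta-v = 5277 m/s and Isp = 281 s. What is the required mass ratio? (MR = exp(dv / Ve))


Ve = 281 * 9.81 = 2756.61 m/s
MR = exp(5277 / 2756.61) = 6.782

6.782


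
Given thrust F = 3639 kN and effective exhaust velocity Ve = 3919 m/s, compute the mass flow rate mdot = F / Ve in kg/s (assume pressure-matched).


mdot = F / Ve = 3639000 / 3919 = 928.6 kg/s

928.6 kg/s


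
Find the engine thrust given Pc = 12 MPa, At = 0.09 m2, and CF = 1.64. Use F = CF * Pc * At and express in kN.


F = 1.64 * 12e6 * 0.09 = 1.7712e+06 N = 1771.2 kN

1771.2 kN


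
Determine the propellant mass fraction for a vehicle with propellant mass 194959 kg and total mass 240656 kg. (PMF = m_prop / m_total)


PMF = 194959 / 240656 = 0.81

0.81


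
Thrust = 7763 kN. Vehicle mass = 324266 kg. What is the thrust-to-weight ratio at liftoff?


TWR = 7763000 / (324266 * 9.81) = 2.44

2.44


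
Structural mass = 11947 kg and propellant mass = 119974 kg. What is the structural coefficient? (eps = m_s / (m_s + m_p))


eps = 11947 / (11947 + 119974) = 0.0906

0.0906


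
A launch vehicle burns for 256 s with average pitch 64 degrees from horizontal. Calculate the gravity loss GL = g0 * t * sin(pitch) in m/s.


GL = 9.81 * 256 * sin(64 deg) = 2257 m/s

2257 m/s


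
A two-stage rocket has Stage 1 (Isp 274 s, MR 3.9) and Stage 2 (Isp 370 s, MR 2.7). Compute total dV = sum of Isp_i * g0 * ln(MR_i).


dV1 = 274 * 9.81 * ln(3.9) = 3658.2 m/s
dV2 = 370 * 9.81 * ln(2.7) = 3605.2 m/s
Total dV = 3658.2 + 3605.2 = 7263.4 m/s ~ 7263 m/s

7263 m/s


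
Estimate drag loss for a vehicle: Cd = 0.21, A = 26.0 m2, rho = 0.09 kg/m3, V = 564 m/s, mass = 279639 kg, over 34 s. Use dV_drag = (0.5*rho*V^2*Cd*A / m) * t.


D = 0.5 * 0.09 * 564^2 * 0.21 * 26.0 = 78156.19 N
a = 78156.19 / 279639 = 0.2795 m/s2
dV = 0.2795 * 34 = 9.5 m/s

9.5 m/s


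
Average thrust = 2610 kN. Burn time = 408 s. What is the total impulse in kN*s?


It = 2610 * 408 = 1064880 kN*s

1064880 kN*s


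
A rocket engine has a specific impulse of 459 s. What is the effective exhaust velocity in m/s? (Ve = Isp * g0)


Ve = Isp * g0 = 459 * 9.81 = 4502.8 m/s

4502.8 m/s


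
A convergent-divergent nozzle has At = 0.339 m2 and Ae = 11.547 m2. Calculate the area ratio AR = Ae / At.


AR = 11.547 / 0.339 = 34.1

34.1


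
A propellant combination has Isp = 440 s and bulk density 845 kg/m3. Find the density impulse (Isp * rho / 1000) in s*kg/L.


rho*Isp = 440 * 845 / 1000 = 372 s*kg/L

372 s*kg/L


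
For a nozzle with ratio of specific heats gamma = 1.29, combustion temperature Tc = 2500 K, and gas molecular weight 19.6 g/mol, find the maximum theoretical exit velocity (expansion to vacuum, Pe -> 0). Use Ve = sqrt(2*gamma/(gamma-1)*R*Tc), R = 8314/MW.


R = 8314 / 19.6 = 424.18 J/(kg.K)
Ve = sqrt(2 * 1.29 / (1.29 - 1) * 424.18 * 2500) = 3072 m/s

3072 m/s


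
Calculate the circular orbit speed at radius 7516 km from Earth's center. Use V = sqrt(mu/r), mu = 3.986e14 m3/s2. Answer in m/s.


V = sqrt(3.986e14 / 7516000) = 7282 m/s

7282 m/s


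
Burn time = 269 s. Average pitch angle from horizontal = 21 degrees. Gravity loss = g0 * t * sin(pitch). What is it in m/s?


GL = 9.81 * 269 * sin(21 deg) = 946 m/s

946 m/s


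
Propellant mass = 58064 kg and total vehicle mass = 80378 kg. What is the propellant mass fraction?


PMF = 58064 / 80378 = 0.722

0.722


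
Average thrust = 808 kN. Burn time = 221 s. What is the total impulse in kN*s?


It = 808 * 221 = 178568 kN*s

178568 kN*s


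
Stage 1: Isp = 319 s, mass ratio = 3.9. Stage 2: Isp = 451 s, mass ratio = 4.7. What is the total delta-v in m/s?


dV1 = 319 * 9.81 * ln(3.9) = 4259.0 m/s
dV2 = 451 * 9.81 * ln(4.7) = 6846.9 m/s
Total dV = 4259.0 + 6846.9 = 11105.9 m/s ~ 11106 m/s

11106 m/s


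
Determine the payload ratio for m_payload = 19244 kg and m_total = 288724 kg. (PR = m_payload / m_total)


PR = 19244 / 288724 = 0.0667

0.0667


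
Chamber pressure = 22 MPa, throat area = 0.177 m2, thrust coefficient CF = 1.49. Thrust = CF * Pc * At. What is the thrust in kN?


F = 1.49 * 22e6 * 0.177 = 5.8021e+06 N = 5802.1 kN

5802.1 kN


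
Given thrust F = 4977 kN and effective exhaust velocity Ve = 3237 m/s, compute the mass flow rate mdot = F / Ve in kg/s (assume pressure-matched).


mdot = F / Ve = 4977000 / 3237 = 1537.5 kg/s

1537.5 kg/s


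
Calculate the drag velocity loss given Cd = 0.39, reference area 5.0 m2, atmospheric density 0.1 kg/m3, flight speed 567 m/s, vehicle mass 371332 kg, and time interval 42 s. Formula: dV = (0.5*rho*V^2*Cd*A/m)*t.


D = 0.5 * 0.1 * 567^2 * 0.39 * 5.0 = 31345.18 N
a = 31345.18 / 371332 = 0.0844 m/s2
dV = 0.0844 * 42 = 3.5 m/s

3.5 m/s


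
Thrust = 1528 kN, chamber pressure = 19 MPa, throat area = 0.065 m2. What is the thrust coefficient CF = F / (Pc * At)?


CF = 1528000 / (19e6 * 0.065) = 1.24

1.24


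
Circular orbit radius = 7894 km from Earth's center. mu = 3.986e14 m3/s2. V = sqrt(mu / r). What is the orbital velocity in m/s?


V = sqrt(3.986e14 / 7894000) = 7106 m/s

7106 m/s


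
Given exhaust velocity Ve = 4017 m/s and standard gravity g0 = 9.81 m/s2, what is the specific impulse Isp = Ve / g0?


Isp = Ve / g0 = 4017 / 9.81 = 409.5 s

409.5 s


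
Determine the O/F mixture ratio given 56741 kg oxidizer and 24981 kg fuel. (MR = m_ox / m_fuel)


MR = 56741 / 24981 = 2.27

2.27


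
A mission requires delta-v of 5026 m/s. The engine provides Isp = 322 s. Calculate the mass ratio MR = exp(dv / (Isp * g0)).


Ve = 322 * 9.81 = 3158.82 m/s
MR = exp(5026 / 3158.82) = 4.909

4.909


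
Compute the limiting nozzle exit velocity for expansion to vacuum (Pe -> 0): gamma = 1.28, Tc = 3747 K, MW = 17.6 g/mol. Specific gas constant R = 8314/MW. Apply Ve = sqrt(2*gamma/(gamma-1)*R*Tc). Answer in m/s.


R = 8314 / 17.6 = 472.39 J/(kg.K)
Ve = sqrt(2 * 1.28 / (1.28 - 1) * 472.39 * 3747) = 4023 m/s

4023 m/s


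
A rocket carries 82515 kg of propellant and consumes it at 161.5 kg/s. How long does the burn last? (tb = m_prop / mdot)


tb = 82515 / 161.5 = 510.9 s

510.9 s


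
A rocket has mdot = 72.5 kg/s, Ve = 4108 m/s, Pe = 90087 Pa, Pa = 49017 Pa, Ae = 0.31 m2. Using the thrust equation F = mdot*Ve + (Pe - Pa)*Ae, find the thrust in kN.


F = 72.5 * 4108 + (90087 - 49017) * 0.31 = 310562.0 N = 310.6 kN

310.6 kN


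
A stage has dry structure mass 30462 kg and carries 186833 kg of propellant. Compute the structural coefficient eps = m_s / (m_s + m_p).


eps = 30462 / (30462 + 186833) = 0.1402

0.1402


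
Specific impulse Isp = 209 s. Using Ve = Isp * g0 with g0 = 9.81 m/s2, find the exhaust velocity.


Ve = Isp * g0 = 209 * 9.81 = 2050.3 m/s

2050.3 m/s


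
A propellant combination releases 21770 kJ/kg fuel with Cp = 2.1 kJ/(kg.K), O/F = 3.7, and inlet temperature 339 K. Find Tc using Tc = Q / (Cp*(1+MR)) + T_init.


Tc = 21770 / (2.1 * (1 + 3.7)) + 339 = 2545 K

2545 K


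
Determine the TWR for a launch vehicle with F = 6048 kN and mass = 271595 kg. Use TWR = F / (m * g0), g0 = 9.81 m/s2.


TWR = 6048000 / (271595 * 9.81) = 2.27

2.27


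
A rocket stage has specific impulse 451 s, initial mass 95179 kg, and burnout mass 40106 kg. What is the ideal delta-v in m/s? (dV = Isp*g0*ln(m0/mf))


Ve = 451 * 9.81 = 4424.31 m/s
dV = 4424.31 * ln(95179/40106) = 3824 m/s

3824 m/s


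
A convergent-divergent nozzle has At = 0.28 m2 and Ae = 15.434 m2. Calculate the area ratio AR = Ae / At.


AR = 15.434 / 0.28 = 55.1

55.1


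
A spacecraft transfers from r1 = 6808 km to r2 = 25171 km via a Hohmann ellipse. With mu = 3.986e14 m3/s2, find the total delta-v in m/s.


V1 = sqrt(mu/r1) = 7651.72 m/s
dV1 = V1*(sqrt(2*r2/(r1+r2)) - 1) = 1948.74 m/s
V2 = sqrt(mu/r2) = 3979.41 m/s
dV2 = V2*(1 - sqrt(2*r1/(r1+r2))) = 1382.77 m/s
Total dV = 3332 m/s

3332 m/s


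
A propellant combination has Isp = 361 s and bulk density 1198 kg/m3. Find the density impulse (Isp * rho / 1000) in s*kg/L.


rho*Isp = 361 * 1198 / 1000 = 432 s*kg/L

432 s*kg/L


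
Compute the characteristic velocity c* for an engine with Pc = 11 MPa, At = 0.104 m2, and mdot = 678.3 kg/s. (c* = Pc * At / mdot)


c* = 11e6 * 0.104 / 678.3 = 1687 m/s

1687 m/s


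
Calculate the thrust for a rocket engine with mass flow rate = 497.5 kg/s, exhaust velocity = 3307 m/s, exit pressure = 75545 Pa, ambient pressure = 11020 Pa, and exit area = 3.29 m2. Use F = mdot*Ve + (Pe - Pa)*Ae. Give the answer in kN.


F = 497.5 * 3307 + (75545 - 11020) * 3.29 = 1.8575e+06 N = 1857.5 kN

1857.5 kN


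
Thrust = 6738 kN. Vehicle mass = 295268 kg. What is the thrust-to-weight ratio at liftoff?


TWR = 6738000 / (295268 * 9.81) = 2.33

2.33


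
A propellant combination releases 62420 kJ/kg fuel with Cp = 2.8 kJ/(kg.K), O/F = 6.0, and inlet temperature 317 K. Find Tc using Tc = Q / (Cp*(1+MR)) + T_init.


Tc = 62420 / (2.8 * (1 + 6.0)) + 317 = 3502 K

3502 K


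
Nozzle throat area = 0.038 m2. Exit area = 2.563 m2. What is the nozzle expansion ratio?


AR = 2.563 / 0.038 = 67.4

67.4


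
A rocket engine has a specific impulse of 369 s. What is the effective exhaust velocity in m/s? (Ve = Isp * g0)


Ve = Isp * g0 = 369 * 9.81 = 3619.9 m/s

3619.9 m/s


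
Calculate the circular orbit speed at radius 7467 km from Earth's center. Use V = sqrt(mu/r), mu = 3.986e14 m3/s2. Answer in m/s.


V = sqrt(3.986e14 / 7467000) = 7306 m/s

7306 m/s


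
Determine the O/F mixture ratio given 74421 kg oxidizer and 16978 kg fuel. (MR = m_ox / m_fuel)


MR = 74421 / 16978 = 4.38

4.38


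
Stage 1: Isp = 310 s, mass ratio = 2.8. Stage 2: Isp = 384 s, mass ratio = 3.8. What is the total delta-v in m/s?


dV1 = 310 * 9.81 * ln(2.8) = 3131.2 m/s
dV2 = 384 * 9.81 * ln(3.8) = 5029.0 m/s
Total dV = 3131.2 + 5029.0 = 8160.2 m/s ~ 8160 m/s

8160 m/s


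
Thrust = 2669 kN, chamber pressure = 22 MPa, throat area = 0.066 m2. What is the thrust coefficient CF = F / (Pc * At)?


CF = 2669000 / (22e6 * 0.066) = 1.84

1.84


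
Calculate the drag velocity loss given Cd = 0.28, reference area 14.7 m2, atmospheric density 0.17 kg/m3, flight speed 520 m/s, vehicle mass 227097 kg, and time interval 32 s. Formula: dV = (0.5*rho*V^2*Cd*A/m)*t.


D = 0.5 * 0.17 * 520^2 * 0.28 * 14.7 = 94602.14 N
a = 94602.14 / 227097 = 0.4166 m/s2
dV = 0.4166 * 32 = 13.3 m/s

13.3 m/s


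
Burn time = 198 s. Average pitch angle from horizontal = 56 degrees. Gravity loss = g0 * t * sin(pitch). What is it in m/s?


GL = 9.81 * 198 * sin(56 deg) = 1610 m/s

1610 m/s


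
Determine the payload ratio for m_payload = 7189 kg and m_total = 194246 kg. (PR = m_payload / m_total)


PR = 7189 / 194246 = 0.037

0.037


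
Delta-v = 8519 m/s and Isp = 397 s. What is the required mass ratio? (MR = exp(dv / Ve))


Ve = 397 * 9.81 = 3894.57 m/s
MR = exp(8519 / 3894.57) = 8.912

8.912


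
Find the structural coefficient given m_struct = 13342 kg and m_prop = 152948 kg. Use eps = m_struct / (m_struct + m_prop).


eps = 13342 / (13342 + 152948) = 0.0802

0.0802


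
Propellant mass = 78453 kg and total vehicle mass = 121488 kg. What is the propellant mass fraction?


PMF = 78453 / 121488 = 0.646

0.646


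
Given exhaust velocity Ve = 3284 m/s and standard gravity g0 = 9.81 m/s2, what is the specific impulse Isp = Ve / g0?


Isp = Ve / g0 = 3284 / 9.81 = 334.8 s

334.8 s


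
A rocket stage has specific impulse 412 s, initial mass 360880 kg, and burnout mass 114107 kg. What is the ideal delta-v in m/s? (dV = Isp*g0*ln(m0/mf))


Ve = 412 * 9.81 = 4041.72 m/s
dV = 4041.72 * ln(360880/114107) = 4654 m/s

4654 m/s


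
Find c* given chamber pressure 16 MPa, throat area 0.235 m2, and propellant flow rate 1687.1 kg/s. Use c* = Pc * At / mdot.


c* = 16e6 * 0.235 / 1687.1 = 2229 m/s

2229 m/s


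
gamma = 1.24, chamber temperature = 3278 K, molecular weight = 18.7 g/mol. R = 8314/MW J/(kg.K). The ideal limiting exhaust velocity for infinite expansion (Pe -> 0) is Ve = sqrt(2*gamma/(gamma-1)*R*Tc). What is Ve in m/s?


R = 8314 / 18.7 = 444.6 J/(kg.K)
Ve = sqrt(2 * 1.24 / (1.24 - 1) * 444.6 * 3278) = 3881 m/s

3881 m/s


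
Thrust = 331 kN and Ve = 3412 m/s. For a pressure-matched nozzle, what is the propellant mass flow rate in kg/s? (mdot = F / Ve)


mdot = F / Ve = 331000 / 3412 = 97.0 kg/s

97.0 kg/s


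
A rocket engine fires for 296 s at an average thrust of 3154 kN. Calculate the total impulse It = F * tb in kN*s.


It = 3154 * 296 = 933584 kN*s

933584 kN*s
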